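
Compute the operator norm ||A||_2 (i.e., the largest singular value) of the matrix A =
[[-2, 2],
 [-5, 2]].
||A||_2 = 6 (= sqrt(largest eigenvalue of A^T A))

||A||_2 = sigma_max(A) = sqrt(lambda_max(A^T A)). Form the symmetric matrix M = A^T A =
[[29, -14],
 [-14, 8]].
Its characteristic polynomial (trace, determinant of M give the coefficients) is
  p(λ) = det(λ I - M) = λ^2 - 37λ + 36.
For λ^2 - 37λ + 36 the discriminant is 1225. It is a perfect square (35^2), so the roots are rational: λ = (37 ± 35)/2 = 36, 1.
So the eigenvalues of A^T A are ≈ 1, 36 (all ≥ 0, as they must be for A^T A). The largest is λ_max = 36, hence ||A||_2 = sqrt(λ_max) = 6.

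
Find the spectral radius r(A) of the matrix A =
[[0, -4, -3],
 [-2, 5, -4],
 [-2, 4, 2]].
r(A) ≈ 5.3578

The eigenvalues of A are the roots of its characteristic polynomial. With M = A (coefficients from the trace, the sum of principal 2x2 minors, and det A):
  p(λ) = det(λ I - M) = λ^3 - 7λ^2 + 12λ + 54.
No integer candidate from the rational root theorem (±divisors of 54) is a root, so the roots are irrational. The cubic discriminant is Δ = -86148 < 0, so there is one real root and a complex-conjugate pair. p(-2) = -6 and p(-1) = 34 have opposite signs, so a root lies in (-2, -1); Newton's method refines it to λ ≈ -1.8811. Dividing out (λ - (-1.8811)) leaves approximately λ^2 - 8.8811λ + 28.7064. For λ^2 - 8.8811λ + 28.7064 the discriminant is -35.9514. It is negative, so the remaining roots are the complex-conjugate pair λ ≈ 4.4406 ± 2.998i. Their product equals the constant term, so |λ|^2 ≈ 28.7064 and |λ| ≈ 5.3578.
Thus the eigenvalues (to 4 decimals) are -1.8811 (modulus 1.8811); 4.4406 ± 2.998i (modulus 5.3578). The spectral radius is the largest modulus: r(A) ≈ 5.3578. (Cross-check: r(A) ≤ ||A||_2 ≈ 7.9339; equality holds whenever A is normal, though it can also hold for some non-normal A.)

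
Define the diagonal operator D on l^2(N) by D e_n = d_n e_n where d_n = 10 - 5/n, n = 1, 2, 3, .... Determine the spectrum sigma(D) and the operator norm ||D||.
sigma(D) = {10 - 5/n : n ≥ 1} ∪ {10}; ||D|| = 10

A bounded diagonal operator on l^2 with diagonal entries d_n has spectrum equal to the closure of {d_n : n ≥ 1}: every d_n is an eigenvalue (with eigenvector e_n), so {d_n} ⊂ sigma(D); the spectrum is closed, so its closure is too; and for lambda not in the closure, (D - lambda I) has bounded inverse (the diagonal entries 1/(d_n - lambda) are bounded). For our sequence d_n = 10 - 5/n, n = 1, 2, 3, ...:
  - {d_n} = {10 - 5/n : n ≥ 1}; the only limit point is 10
  - closure = {10 - 5/n : n ≥ 1} ∪ {10}
For the norm: a diagonal operator has ||D|| = sup_n |d_n|. Here d_n = 10 - 5/n increases monotonically from d_1 = 5 toward 10, with all terms in [5, 10); so sup_n |d_n| = 10 (the supremum is the limit, not attained). So ||D|| = 10.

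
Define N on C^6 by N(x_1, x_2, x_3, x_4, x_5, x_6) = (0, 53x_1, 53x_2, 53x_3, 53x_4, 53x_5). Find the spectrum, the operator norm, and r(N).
sigma(N) = {0}; ||N|| = 53; r(N) = 0. (N is nilpotent with N^6 = 0.)

On C^6, N is a strictly lower-triangular matrix with 53 on the subdiagonal and zeros elsewhere, so its characteristic polynomial is lambda^6 and every eigenvalue is 0: sigma(N) = {0}. For the operator norm, N e_i = 53e_{i+1} for i = 1, ..., 5 and N e_6 = 0, so the singular values of N are 53 (with multiplicity 5) and 0; hence ||N|| = 53. The spectral radius r(N) = max|lambda| = 0. Note ||N|| > r(N) — characteristic of non-normal nilpotent operators. Indeed N^6 = 0.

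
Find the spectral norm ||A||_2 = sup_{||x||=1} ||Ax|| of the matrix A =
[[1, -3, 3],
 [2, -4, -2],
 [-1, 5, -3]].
||A||_2 ≈ 7.8463 (= sqrt(largest eigenvalue of A^T A))

||A||_2 = sigma_max(A) = sqrt(lambda_max(A^T A)). Form the symmetric matrix M = A^T A =
[[6, -16, 2],
 [-16, 50, -16],
 [2, -16, 22]].
Its characteristic polynomial (trace, sum of principal 2x2 minors, determinant of M give the coefficients) is
  p(λ) = det(λ I - M) = λ^3 - 78λ^2 + 1016λ - 256.
No integer candidate from the rational root theorem (±divisors of 256) is a root, so the roots are irrational. The cubic discriminant is Δ = 1962621184 > 0, so there are three distinct real roots. p(0) = -256 and p(1) = 683 have opposite signs, so a root lies in (0, 1); Newton's method refines it to λ ≈ 0.257. p(16) = 128 and p(17) = -613 have opposite signs, so a root lies in (16, 17); Newton's method refines it to λ ≈ 16.1784. p(61) = -1537 and p(62) = 1232 have opposite signs, so a root lies in (61, 62); Newton's method refines it to λ ≈ 61.5645. Check (Vieta): the three roots sum to 78, matching tr M = 78.
So the eigenvalues of A^T A are ≈ 0.257, 16.1784, 61.5645 (all ≥ 0, as they must be for A^T A). The largest is λ_max ≈ 61.5645, hence ||A||_2 = sqrt(λ_max) ≈ 7.8463.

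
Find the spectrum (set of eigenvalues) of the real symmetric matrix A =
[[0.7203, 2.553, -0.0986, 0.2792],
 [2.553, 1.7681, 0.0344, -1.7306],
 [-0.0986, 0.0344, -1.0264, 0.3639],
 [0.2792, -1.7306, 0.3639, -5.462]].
sigma(A) ≈ {-6, -1, 4} (-1 with multiplicity 2)

A is real symmetric, so its spectrum consists of real eigenvalues. Expanding the characteristic polynomial of the displayed matrix gives
  det(λ I - A) = p(λ) = λ^4 + (4)λ^3 + (-19)λ^2 + (-46)λ + (-24).
Solving p(λ) = 0 yields eigenvalues ≈ -6, -1, -1, 4. (A is shown rounded to 4 decimals, so these recover the underlying integer eigenvalues to within that precision.)
Verification: the trace of A = -4 equals the sum of eigenvalues -4, and det(A) ≈ -24.0003 matches the eigenvalue product -24.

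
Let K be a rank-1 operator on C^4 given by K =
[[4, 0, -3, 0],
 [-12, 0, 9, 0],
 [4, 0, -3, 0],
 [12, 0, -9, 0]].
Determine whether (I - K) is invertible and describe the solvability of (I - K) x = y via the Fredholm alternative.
(I - K) is singular (det(I - K) = 0, i.e. 1 ∈ sigma(K)). (I - K) x = y is solvable iff y ⊥ ker((I - K)^*) = span{(4, 0, -3, 0)}, i.e. iff 4y_1 - 3y_3 = 0. When solvable, the solutions are x = y + c·(1, -3, 1, 3), c arbitrary (ker(I - K) = span{(1, -3, 1, 3)}, dimension 1).

K has rank 1, so it is an outer product K = u v^T: every row of K is a multiple of one row vector. Reading off the entries, u = (1, -3, 1, 3) and v = (4, 0, -3, 0) (row i of K equals u_i·v^T). A rank-one matrix u v^T satisfies K u = u (v·u) and kills the (3)-dimensional subspace v^⊥, so its characteristic polynomial is lambda^3 (lambda - v·u) with v·u = tr K = 1. Hence the eigenvalues of I - K are 1 (multiplicity 3) and 1 - (1) = 0, so det(I - K) = 0. (Direct check: I - K =
[[-3, 0, 3, 0],
 [12, 1, -9, 0],
 [-4, 0, 4, 0],
 [-12, 0, 9, 1]]
has determinant 0.) So 1 is an eigenvalue of K and (I - K) is not invertible. The finite-dimensional Fredholm alternative says: either (I - K) is invertible, or ker(I - K) ≠ {0} and then range(I - K) = ker((I - K)^*)^⊥, with dim ker(I - K) = dim ker((I - K)^*). We are in the second case, so we need both kernels. Kernel of I - K: (I - K) u = u - u (v·u) = u - u = 0, so ker(I - K) = span{u} = span{(1, -3, 1, 3)} (it is exactly 1-dimensional because rank(I - K) = 3). Kernel of the adjoint: K is real, so (I - K)^* = I - K^T = I - v u^T, and (I - v u^T) v = v - v (u·v) = 0; hence ker((I - K)^*) = span{v} = span{(4, 0, -3, 0)}. Therefore (I - K) x = y is solvable iff <y, v> = 0, i.e. iff 4y_1 - 3y_3 = 0. When this holds, K y = u (v·y) = 0, so (I - K) y = y and x = y is a particular solution; the full solution set is the line x = y + c·u = y + c·(1, -3, 1, 3), c ∈ C.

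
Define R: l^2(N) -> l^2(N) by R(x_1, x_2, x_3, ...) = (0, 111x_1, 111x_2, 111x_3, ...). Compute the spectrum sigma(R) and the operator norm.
sigma(R) = closed disk {z in C : |z| ≤ 111}; ||R|| = 111

Note R = 111·U where U is the unit right shift (U x)_k = x_{k-1} (with x_0 := 0); so ||R|| = 111||U|| and sigma(R) = 111·sigma(U). ||R x||^2 = sum_{k≥1} |111x_k|^2 = 12321||x||^2, so ||R|| = 111 and sigma(R) ⊂ {|z| ≤ 111}. For any |lambda| < 111, the equation (R - lambda I) x = 0 forces x_1 = 0, then 111x_k = lambda x_{k+1} ⇒ x = 0, so R has no eigenvalues. But (R - lambda I) is not surjective for |lambda| < 111: solving (R - lambda I) x = e_1 would require x_n proportional to (lambda/111)^(-n), which is not in l^2. So every |lambda| < 111 lies in the residual spectrum. The boundary |lambda| = 111 is in the approximate point spectrum (the spectrum is closed). Hence sigma(R) is the closed disk of radius 111.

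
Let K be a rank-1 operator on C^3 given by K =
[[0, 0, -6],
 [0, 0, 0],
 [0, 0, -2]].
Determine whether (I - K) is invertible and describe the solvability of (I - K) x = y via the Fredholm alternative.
(I - K) is invertible (det(I - K) = 3 ≠ 0), so for every y in C^3 the equation (I - K) x = y has a unique solution.

K has rank 1, so it is an outer product K = u v^T: every row of K is a multiple of one row vector. Reading off the entries, u = (3, 0, 1) and v = (0, 0, -2) (row i of K equals u_i·v^T). A rank-one matrix u v^T satisfies K u = u (v·u) and kills the (2)-dimensional subspace v^⊥, so its characteristic polynomial is lambda^2 (lambda - v·u) with v·u = tr K = -2. Hence the eigenvalues of I - K are 1 (multiplicity 2) and 1 - (-2) = 3, so det(I - K) = 3. (Direct check: I - K =
[[1, 0, 6],
 [0, 1, 0],
 [0, 0, 3]]
has determinant 3.) The finite-dimensional Fredholm alternative says: either (I - K) is invertible, or ker(I - K) ≠ {0} and then range(I - K) = ker((I - K)^*)^⊥, with dim ker(I - K) = dim ker((I - K)^*). Since det(I - K) ≠ 0, 1 is not an eigenvalue of K and ker(I - K) = {0}, so we are in the first case: for every y there is a unique x = (I - K)^(-1) y. Explicitly, by the Sherman–Morrison formula, (I - u v^T)^(-1) = I + u v^T/(1 - v·u), i.e. (I - K)^(-1) = I + K/(3).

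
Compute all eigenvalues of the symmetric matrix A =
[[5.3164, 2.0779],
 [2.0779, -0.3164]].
sigma(A) ≈ {-1, 6}

A is real symmetric, so its spectrum consists of real eigenvalues. Expanding the characteristic polynomial of the displayed matrix gives
  det(λ I - A) = p(λ) = λ^2 + (-5)λ + (-6).
Solving p(λ) = 0 yields eigenvalues ≈ -1, 6. (A is shown rounded to 4 decimals, so these recover the underlying integer eigenvalues to within that precision.)
Verification: the trace of A = 5 equals the sum of eigenvalues 5, and det(A) ≈ -5.9998 matches the eigenvalue product -6.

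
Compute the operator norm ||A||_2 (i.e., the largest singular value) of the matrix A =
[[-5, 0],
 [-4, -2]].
||A||_2 = sqrt((45 + sqrt(1625))/2) ≈ 6.5311 (= sqrt(largest eigenvalue of A^T A))

||A||_2 = sigma_max(A) = sqrt(lambda_max(A^T A)). Form the symmetric matrix M = A^T A =
[[41, 8],
 [8, 4]].
Its characteristic polynomial (trace, determinant of M give the coefficients) is
  p(λ) = det(λ I - M) = λ^2 - 45λ + 100.
For λ^2 - 45λ + 100 the discriminant is 1625. It is nonnegative but not a perfect square, so the roots are real and irrational: λ = (45 ± sqrt(1625))/2 ≈ 42.6556, 2.3444.
So the eigenvalues of A^T A are ≈ 2.3444, 42.6556 (all ≥ 0, as they must be for A^T A). The largest is λ_max = (45 + sqrt(1625))/2 ≈ 42.6556, hence ||A||_2 = sqrt(λ_max) = sqrt((45 + sqrt(1625))/2) ≈ 6.5311.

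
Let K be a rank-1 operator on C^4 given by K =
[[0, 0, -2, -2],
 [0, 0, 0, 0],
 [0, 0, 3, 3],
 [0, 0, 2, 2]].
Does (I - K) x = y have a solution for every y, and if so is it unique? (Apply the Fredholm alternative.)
(I - K) is invertible (det(I - K) = -4 ≠ 0), so for every y in C^4 the equation (I - K) x = y has a unique solution.

K has rank 1, so it is an outer product K = u v^T: every row of K is a multiple of one row vector. Reading off the entries, u = (-2, 0, 3, 2) and v = (0, 0, 1, 1) (row i of K equals u_i·v^T). A rank-one matrix u v^T satisfies K u = u (v·u) and kills the (3)-dimensional subspace v^⊥, so its characteristic polynomial is lambda^3 (lambda - v·u) with v·u = tr K = 5. Hence the eigenvalues of I - K are 1 (multiplicity 3) and 1 - (5) = -4, so det(I - K) = -4. (Direct check: I - K =
[[1, 0, 2, 2],
 [0, 1, 0, 0],
 [0, 0, -2, -3],
 [0, 0, -2, -1]]
has determinant -4.) The finite-dimensional Fredholm alternative says: either (I - K) is invertible, or ker(I - K) ≠ {0} and then range(I - K) = ker((I - K)^*)^⊥, with dim ker(I - K) = dim ker((I - K)^*). Since det(I - K) ≠ 0, 1 is not an eigenvalue of K and ker(I - K) = {0}, so we are in the first case: for every y there is a unique x = (I - K)^(-1) y. Explicitly, by the Sherman–Morrison formula, (I - u v^T)^(-1) = I + u v^T/(1 - v·u), i.e. (I - K)^(-1) = I + K/(-4).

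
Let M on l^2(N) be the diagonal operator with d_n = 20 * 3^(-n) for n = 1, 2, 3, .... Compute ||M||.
||M|| = 20/3 (attained at n = 1)

For M diagonal, ||M|| = sup_n |d_n|. The sequence d_n = 20 * 3^(-n) is positive and strictly decreasing (ratio 3^(-1) < 1), so the supremum is d_1 = 20/3. Hence ||M|| = 20/3.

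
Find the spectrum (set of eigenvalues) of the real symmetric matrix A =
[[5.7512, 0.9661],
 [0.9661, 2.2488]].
sigma(A) ≈ {2, 6}

A is real symmetric, so its spectrum consists of real eigenvalues. Expanding the characteristic polynomial of the displayed matrix gives
  det(λ I - A) = p(λ) = λ^2 + (-8)λ + (12).
Solving p(λ) = 0 yields eigenvalues ≈ 2, 6. (A is shown rounded to 4 decimals, so these recover the underlying integer eigenvalues to within that precision.)
Verification: the trace of A = 8 equals the sum of eigenvalues 8, and det(A) ≈ 11.9999 matches the eigenvalue product 12.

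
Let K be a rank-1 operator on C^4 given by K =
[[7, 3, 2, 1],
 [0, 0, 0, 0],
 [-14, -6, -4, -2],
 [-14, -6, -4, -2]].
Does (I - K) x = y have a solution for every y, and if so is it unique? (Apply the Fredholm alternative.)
(I - K) is singular (det(I - K) = 0, i.e. 1 ∈ sigma(K)). (I - K) x = y is solvable iff y ⊥ ker((I - K)^*) = span{(7, 3, 2, 1)}, i.e. iff 7y_1 + 3y_2 + 2y_3 + y_4 = 0. When solvable, the solutions are x = y + c·(1, 0, -2, -2), c arbitrary (ker(I - K) = span{(1, 0, -2, -2)}, dimension 1).

K has rank 1, so it is an outer product K = u v^T: every row of K is a multiple of one row vector. Reading off the entries, u = (1, 0, -2, -2) and v = (7, 3, 2, 1) (row i of K equals u_i·v^T). A rank-one matrix u v^T satisfies K u = u (v·u) and kills the (3)-dimensional subspace v^⊥, so its characteristic polynomial is lambda^3 (lambda - v·u) with v·u = tr K = 1. Hence the eigenvalues of I - K are 1 (multiplicity 3) and 1 - (1) = 0, so det(I - K) = 0. (Direct check: I - K =
[[-6, -3, -2, -1],
 [0, 1, 0, 0],
 [14, 6, 5, 2],
 [14, 6, 4, 3]]
has determinant 0.) So 1 is an eigenvalue of K and (I - K) is not invertible. The finite-dimensional Fredholm alternative says: either (I - K) is invertible, or ker(I - K) ≠ {0} and then range(I - K) = ker((I - K)^*)^⊥, with dim ker(I - K) = dim ker((I - K)^*). We are in the second case, so we need both kernels. Kernel of I - K: (I - K) u = u - u (v·u) = u - u = 0, so ker(I - K) = span{u} = span{(1, 0, -2, -2)} (it is exactly 1-dimensional because rank(I - K) = 3). Kernel of the adjoint: K is real, so (I - K)^* = I - K^T = I - v u^T, and (I - v u^T) v = v - v (u·v) = 0; hence ker((I - K)^*) = span{v} = span{(7, 3, 2, 1)}. Therefore (I - K) x = y is solvable iff <y, v> = 0, i.e. iff 7y_1 + 3y_2 + 2y_3 + y_4 = 0. When this holds, K y = u (v·y) = 0, so (I - K) y = y and x = y is a particular solution; the full solution set is the line x = y + c·u = y + c·(1, 0, -2, -2), c ∈ C.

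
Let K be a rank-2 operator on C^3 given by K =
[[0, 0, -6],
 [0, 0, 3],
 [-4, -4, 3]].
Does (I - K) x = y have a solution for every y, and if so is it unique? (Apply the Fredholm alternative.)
(I - K) is invertible (det(I - K) = -14 ≠ 0), so for every y in C^3 the equation (I - K) x = y has a unique solution.

K has rank 2 and factors as K = U V^T = u1 v1^T + u2 v2^T with u1 = (2, -1, -3), v1 = (2, 2, 0), u2 = (-2, 1, 1), v2 = (2, 2, 3) (multiplying out reproduces the displayed K). The nonzero eigenvalues of U V^T coincide with those of the 2 x 2 matrix G = V^T U = [[v1·u1, v1·u2], [v2·u1, v2·u2]] = [[2, -2], [-7, 1]], and by the Sylvester determinant identity det(I_3 - U V^T) = det(I_2 - V^T U) = det([[-1, 2], [7, 0]]) = (-1)(0) - (2)(7) = -14. (Direct check: I - K =
[[1, 0, 6],
 [0, 1, -3],
 [4, 4, -2]]
has determinant -14.) The finite-dimensional Fredholm alternative says: either (I - K) is invertible, or ker(I - K) ≠ {0} and then range(I - K) = ker((I - K)^*)^⊥, with dim ker(I - K) = dim ker((I - K)^*). Since det(I - K) ≠ 0, 1 is not an eigenvalue of K and ker(I - K) = {0}, so we are in the first case: for every y there is a unique x = (I - K)^(-1) y. (Explicitly, by the Woodbury identity, (I - U V^T)^(-1) = I + U (I_2 - G)^(-1) V^T.)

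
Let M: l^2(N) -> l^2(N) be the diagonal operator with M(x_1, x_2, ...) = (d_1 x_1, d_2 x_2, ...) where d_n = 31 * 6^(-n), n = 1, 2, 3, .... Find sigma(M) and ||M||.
sigma(M) = {31 * 6^(-n) : n ≥ 1} ∪ {0}; ||M|| = 31/6

A bounded diagonal operator on l^2 with diagonal entries d_n has spectrum equal to the closure of {d_n : n ≥ 1}: every d_n is an eigenvalue (with eigenvector e_n), so {d_n} ⊂ sigma(M); the spectrum is closed, so its closure is too; and for lambda not in the closure, (M - lambda I) has bounded inverse (the diagonal entries 1/(d_n - lambda) are bounded). For our sequence d_n = 31 * 6^(-n), n = 1, 2, 3, ...:
  - {d_n} = {31 * 6^(-n) : n ≥ 1}; the only limit point is 0
  - closure = {31 * 6^(-n) : n ≥ 1} ∪ {0}
For the norm: a diagonal operator has ||M|| = sup_n |d_n|. Here d_n = 31 * 6^(-n) is positive and decreasing, so sup_n |d_n| = d_1 = 31/6. So ||M|| = 31/6.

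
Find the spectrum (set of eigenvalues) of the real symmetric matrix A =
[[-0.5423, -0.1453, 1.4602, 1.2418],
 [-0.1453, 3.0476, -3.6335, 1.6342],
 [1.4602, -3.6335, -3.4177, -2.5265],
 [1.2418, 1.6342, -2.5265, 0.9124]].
sigma(A) ≈ {-6, -1, 1, 6}

A is real symmetric, so its spectrum consists of real eigenvalues. Expanding the characteristic polynomial of the displayed matrix gives
  det(λ I - A) = p(λ) = λ^4 + (0)λ^3 + (-37)λ^2 + (0)λ + (35.9949).
Solving p(λ) = 0 yields eigenvalues ≈ -6, -1, 1, 6. (A is shown rounded to 4 decimals, so these recover the underlying integer eigenvalues to within that precision.)
Verification: the trace of A = 0 equals the sum of eigenvalues 0, and det(A) ≈ 35.9949 matches the eigenvalue product 36.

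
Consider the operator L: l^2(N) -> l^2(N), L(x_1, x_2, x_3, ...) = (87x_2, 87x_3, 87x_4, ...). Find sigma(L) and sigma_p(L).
sigma(L) = closed disk {z in C : |z| ≤ 87}; sigma_p(L) = open disk {z in C : |z| < 87}

Note L = 87·V where V is the unit left shift (V x)_k = x_{k+1}; so sigma(L) = 87·sigma(V) and ||L|| = 87||V||. ||L x||^2 = 7569sum_{k≥2} |x_k|^2 ≤ 7569||x||^2, with equality on {x : x_1 = 0}, so ||L|| = 87. For any lambda with |lambda| < 87, set r = lambda/87 (|r| < 1); the vector x = (1, r, r^2, ...) is in l^2 and satisfies L x = 87(r, r^2, ...) = lambda x, so lambda is an eigenvalue. On the boundary |lambda| = 87 the geometric series diverges, so no l^2 eigenvector exists, but these lambda lie in the approximate point spectrum. Hence sigma(L) is the closed disk of radius 87 and sigma_p(L) is the open disk.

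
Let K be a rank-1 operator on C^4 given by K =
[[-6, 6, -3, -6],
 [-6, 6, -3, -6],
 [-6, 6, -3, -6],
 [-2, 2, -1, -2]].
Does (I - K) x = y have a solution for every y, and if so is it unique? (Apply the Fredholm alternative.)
(I - K) is invertible (det(I - K) = 6 ≠ 0), so for every y in C^4 the equation (I - K) x = y has a unique solution.

K has rank 1, so it is an outer product K = u v^T: every row of K is a multiple of one row vector. Reading off the entries, u = (3, 3, 3, 1) and v = (-2, 2, -1, -2) (row i of K equals u_i·v^T). A rank-one matrix u v^T satisfies K u = u (v·u) and kills the (3)-dimensional subspace v^⊥, so its characteristic polynomial is lambda^3 (lambda - v·u) with v·u = tr K = -5. Hence the eigenvalues of I - K are 1 (multiplicity 3) and 1 - (-5) = 6, so det(I - K) = 6. (Direct check: I - K =
[[7, -6, 3, 6],
 [6, -5, 3, 6],
 [6, -6, 4, 6],
 [2, -2, 1, 3]]
has determinant 6.) The finite-dimensional Fredholm alternative says: either (I - K) is invertible, or ker(I - K) ≠ {0} and then range(I - K) = ker((I - K)^*)^⊥, with dim ker(I - K) = dim ker((I - K)^*). Since det(I - K) ≠ 0, 1 is not an eigenvalue of K and ker(I - K) = {0}, so we are in the first case: for every y there is a unique x = (I - K)^(-1) y. Explicitly, by the Sherman–Morrison formula, (I - u v^T)^(-1) = I + u v^T/(1 - v·u), i.e. (I - K)^(-1) = I + K/(6).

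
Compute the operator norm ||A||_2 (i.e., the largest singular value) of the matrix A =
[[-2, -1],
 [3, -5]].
||A||_2 = sqrt((39 + sqrt(845))/2) ≈ 5.8339 (= sqrt(largest eigenvalue of A^T A))

||A||_2 = sigma_max(A) = sqrt(lambda_max(A^T A)). Form the symmetric matrix M = A^T A =
[[13, -13],
 [-13, 26]].
Its characteristic polynomial (trace, determinant of M give the coefficients) is
  p(λ) = det(λ I - M) = λ^2 - 39λ + 169.
For λ^2 - 39λ + 169 the discriminant is 845. It is nonnegative but not a perfect square, so the roots are real and irrational: λ = (39 ± sqrt(845))/2 ≈ 34.0344, 4.9656.
So the eigenvalues of A^T A are ≈ 4.9656, 34.0344 (all ≥ 0, as they must be for A^T A). The largest is λ_max = (39 + sqrt(845))/2 ≈ 34.0344, hence ||A||_2 = sqrt(λ_max) = sqrt((39 + sqrt(845))/2) ≈ 5.8339.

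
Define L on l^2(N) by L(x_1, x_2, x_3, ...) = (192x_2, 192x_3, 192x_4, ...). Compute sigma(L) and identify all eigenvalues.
sigma(L) = closed disk {z in C : |z| ≤ 192}; sigma_p(L) = open disk {z in C : |z| < 192}

Note L = 192·V where V is the unit left shift (V x)_k = x_{k+1}; so sigma(L) = 192·sigma(V) and ||L|| = 192||V||. ||L x||^2 = 36864sum_{k≥2} |x_k|^2 ≤ 36864||x||^2, with equality on {x : x_1 = 0}, so ||L|| = 192. For any lambda with |lambda| < 192, set r = lambda/192 (|r| < 1); the vector x = (1, r, r^2, ...) is in l^2 and satisfies L x = 192(r, r^2, ...) = lambda x, so lambda is an eigenvalue. On the boundary |lambda| = 192 the geometric series diverges, so no l^2 eigenvector exists, but these lambda lie in the approximate point spectrum. Hence sigma(L) is the closed disk of radius 192 and sigma_p(L) is the open disk.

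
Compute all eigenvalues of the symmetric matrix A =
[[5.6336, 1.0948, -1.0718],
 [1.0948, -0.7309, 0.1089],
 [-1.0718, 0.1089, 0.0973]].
sigma(A) ≈ {-1, 0, 6}

A is real symmetric, so its spectrum consists of real eigenvalues. Expanding the characteristic polynomial of the displayed matrix gives
  det(λ I - A) = p(λ) = λ^3 + (-5)λ^2 + (-6)λ + (0).
Solving p(λ) = 0 yields eigenvalues ≈ -1, 0, 6. (A is shown rounded to 4 decimals, so these recover the underlying integer eigenvalues to within that precision.)
Verification: the trace of A = 5 equals the sum of eigenvalues 5, and det(A) ≈ -0.0000 matches the eigenvalue product 0.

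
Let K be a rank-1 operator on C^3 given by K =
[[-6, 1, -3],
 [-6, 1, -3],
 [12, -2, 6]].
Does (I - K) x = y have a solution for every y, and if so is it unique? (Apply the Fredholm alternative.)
(I - K) is singular (det(I - K) = 0, i.e. 1 ∈ sigma(K)). (I - K) x = y is solvable iff y ⊥ ker((I - K)^*) = span{(-6, 1, -3)}, i.e. iff -6y_1 + y_2 - 3y_3 = 0. When solvable, the solutions are x = y + c·(1, 1, -2), c arbitrary (ker(I - K) = span{(1, 1, -2)}, dimension 1).

K has rank 1, so it is an outer product K = u v^T: every row of K is a multiple of one row vector. Reading off the entries, u = (1, 1, -2) and v = (-6, 1, -3) (row i of K equals u_i·v^T). A rank-one matrix u v^T satisfies K u = u (v·u) and kills the (2)-dimensional subspace v^⊥, so its characteristic polynomial is lambda^2 (lambda - v·u) with v·u = tr K = 1. Hence the eigenvalues of I - K are 1 (multiplicity 2) and 1 - (1) = 0, so det(I - K) = 0. (Direct check: I - K =
[[7, -1, 3],
 [6, 0, 3],
 [-12, 2, -5]]
has determinant 0.) So 1 is an eigenvalue of K and (I - K) is not invertible. The finite-dimensional Fredholm alternative says: either (I - K) is invertible, or ker(I - K) ≠ {0} and then range(I - K) = ker((I - K)^*)^⊥, with dim ker(I - K) = dim ker((I - K)^*). We are in the second case, so we need both kernels. Kernel of I - K: (I - K) u = u - u (v·u) = u - u = 0, so ker(I - K) = span{u} = span{(1, 1, -2)} (it is exactly 1-dimensional because rank(I - K) = 2). Kernel of the adjoint: K is real, so (I - K)^* = I - K^T = I - v u^T, and (I - v u^T) v = v - v (u·v) = 0; hence ker((I - K)^*) = span{v} = span{(-6, 1, -3)}. Therefore (I - K) x = y is solvable iff <y, v> = 0, i.e. iff -6y_1 + y_2 - 3y_3 = 0. When this holds, K y = u (v·y) = 0, so (I - K) y = y and x = y is a particular solution; the full solution set is the line x = y + c·u = y + c·(1, 1, -2), c ∈ C.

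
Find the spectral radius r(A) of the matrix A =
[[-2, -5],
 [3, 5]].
r(A) = sqrt(5) ≈ 2.2361

The eigenvalues of A are the roots of its characteristic polynomial. With M = A (coefficients from the trace and determinant):
  p(λ) = det(λ I - M) = λ^2 - 3λ + 5.
For λ^2 - 3λ + 5 the discriminant is -11. It is negative, so the roots are the complex-conjugate pair λ = 3/2 ± (sqrt(11)/2) i ≈ 1.5 ± 1.6583i. For a conjugate pair the product of the roots equals the constant term, so |λ|^2 = 5 and |λ| = sqrt(5) ≈ 2.2361.
Thus the eigenvalues (to 4 decimals) are 1.5 ± 1.6583i (modulus 2.2361). The spectral radius is the largest modulus: r(A) = sqrt(5) ≈ 2.2361. (Cross-check: r(A) ≤ ||A||_2 ≈ 7.9121; equality holds whenever A is normal, though it can also hold for some non-normal A.)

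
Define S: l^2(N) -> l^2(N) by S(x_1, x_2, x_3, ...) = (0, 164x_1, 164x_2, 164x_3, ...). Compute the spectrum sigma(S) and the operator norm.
sigma(S) = closed disk {z in C : |z| ≤ 164}; ||S|| = 164

Note S = 164·U where U is the unit right shift (U x)_k = x_{k-1} (with x_0 := 0); so ||S|| = 164||U|| and sigma(S) = 164·sigma(U). ||S x||^2 = sum_{k≥1} |164x_k|^2 = 26896||x||^2, so ||S|| = 164 and sigma(S) ⊂ {|z| ≤ 164}. For any |lambda| < 164, the equation (S - lambda I) x = 0 forces x_1 = 0, then 164x_k = lambda x_{k+1} ⇒ x = 0, so S has no eigenvalues. But (S - lambda I) is not surjective for |lambda| < 164: solving (S - lambda I) x = e_1 would require x_n proportional to (lambda/164)^(-n), which is not in l^2. So every |lambda| < 164 lies in the residual spectrum. The boundary |lambda| = 164 is in the approximate point spectrum (the spectrum is closed). Hence sigma(S) is the closed disk of radius 164.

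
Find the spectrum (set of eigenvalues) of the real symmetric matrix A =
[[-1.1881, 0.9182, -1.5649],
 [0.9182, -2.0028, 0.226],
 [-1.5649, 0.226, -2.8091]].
sigma(A) ≈ {-4, -2, 0}

A is real symmetric, so its spectrum consists of real eigenvalues. Expanding the characteristic polynomial of the displayed matrix gives
  det(λ I - A) = p(λ) = λ^3 + (6)λ^2 + (8)λ + (0).
Solving p(λ) = 0 yields eigenvalues ≈ -4, -2, 0. (A is shown rounded to 4 decimals, so these recover the underlying integer eigenvalues to within that precision.)
Verification: the trace of A = -6 equals the sum of eigenvalues -6, and det(A) ≈ -0.0001 matches the eigenvalue product 0.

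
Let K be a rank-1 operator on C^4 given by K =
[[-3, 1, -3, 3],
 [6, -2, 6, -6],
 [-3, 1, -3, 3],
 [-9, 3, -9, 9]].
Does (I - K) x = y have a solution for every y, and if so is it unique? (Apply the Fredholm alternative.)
(I - K) is singular (det(I - K) = 0, i.e. 1 ∈ sigma(K)). (I - K) x = y is solvable iff y ⊥ ker((I - K)^*) = span{(-3, 1, -3, 3)}, i.e. iff -3y_1 + y_2 - 3y_3 + 3y_4 = 0. When solvable, the solutions are x = y + c·(1, -2, 1, 3), c arbitrary (ker(I - K) = span{(1, -2, 1, 3)}, dimension 1).

K has rank 1, so it is an outer product K = u v^T: every row of K is a multiple of one row vector. Reading off the entries, u = (1, -2, 1, 3) and v = (-3, 1, -3, 3) (row i of K equals u_i·v^T). A rank-one matrix u v^T satisfies K u = u (v·u) and kills the (3)-dimensional subspace v^⊥, so its characteristic polynomial is lambda^3 (lambda - v·u) with v·u = tr K = 1. Hence the eigenvalues of I - K are 1 (multiplicity 3) and 1 - (1) = 0, so det(I - K) = 0. (Direct check: I - K =
[[4, -1, 3, -3],
 [-6, 3, -6, 6],
 [3, -1, 4, -3],
 [9, -3, 9, -8]]
has determinant 0.) So 1 is an eigenvalue of K and (I - K) is not invertible. The finite-dimensional Fredholm alternative says: either (I - K) is invertible, or ker(I - K) ≠ {0} and then range(I - K) = ker((I - K)^*)^⊥, with dim ker(I - K) = dim ker((I - K)^*). We are in the second case, so we need both kernels. Kernel of I - K: (I - K) u = u - u (v·u) = u - u = 0, so ker(I - K) = span{u} = span{(1, -2, 1, 3)} (it is exactly 1-dimensional because rank(I - K) = 3). Kernel of the adjoint: K is real, so (I - K)^* = I - K^T = I - v u^T, and (I - v u^T) v = v - v (u·v) = 0; hence ker((I - K)^*) = span{v} = span{(-3, 1, -3, 3)}. Therefore (I - K) x = y is solvable iff <y, v> = 0, i.e. iff -3y_1 + y_2 - 3y_3 + 3y_4 = 0. When this holds, K y = u (v·y) = 0, so (I - K) y = y and x = y is a particular solution; the full solution set is the line x = y + c·u = y + c·(1, -2, 1, 3), c ∈ C.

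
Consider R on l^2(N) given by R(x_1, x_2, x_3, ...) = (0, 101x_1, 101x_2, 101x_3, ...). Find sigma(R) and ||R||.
sigma(R) = closed disk {z in C : |z| ≤ 101}; ||R|| = 101

Note R = 101·U where U is the unit right shift (U x)_k = x_{k-1} (with x_0 := 0); so ||R|| = 101||U|| and sigma(R) = 101·sigma(U). ||R x||^2 = sum_{k≥1} |101x_k|^2 = 10201||x||^2, so ||R|| = 101 and sigma(R) ⊂ {|z| ≤ 101}. For any |lambda| < 101, the equation (R - lambda I) x = 0 forces x_1 = 0, then 101x_k = lambda x_{k+1} ⇒ x = 0, so R has no eigenvalues. But (R - lambda I) is not surjective for |lambda| < 101: solving (R - lambda I) x = e_1 would require x_n proportional to (lambda/101)^(-n), which is not in l^2. So every |lambda| < 101 lies in the residual spectrum. The boundary |lambda| = 101 is in the approximate point spectrum (the spectrum is closed). Hence sigma(R) is the closed disk of radius 101.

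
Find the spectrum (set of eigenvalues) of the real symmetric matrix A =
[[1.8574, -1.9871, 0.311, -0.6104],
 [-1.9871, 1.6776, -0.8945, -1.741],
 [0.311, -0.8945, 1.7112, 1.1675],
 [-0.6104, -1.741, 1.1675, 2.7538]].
sigma(A) ≈ {-1, 1, 3, 5}

A is real symmetric, so its spectrum consists of real eigenvalues. Expanding the characteristic polynomial of the displayed matrix gives
  det(λ I - A) = p(λ) = λ^4 + (-8)λ^3 + (14)λ^2 + (8)λ + (-15).
Solving p(λ) = 0 yields eigenvalues ≈ -1, 1, 3, 5. (A is shown rounded to 4 decimals, so these recover the underlying integer eigenvalues to within that precision.)
Verification: the trace of A = 8 equals the sum of eigenvalues 8, and det(A) ≈ -14.9998 matches the eigenvalue product -15.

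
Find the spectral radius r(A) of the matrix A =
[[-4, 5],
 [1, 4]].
r(A) = sqrt(84)/2 ≈ 4.5826

The eigenvalues of A are the roots of its characteristic polynomial. With M = A (coefficients from the trace and determinant):
  p(λ) = det(λ I - M) = λ^2 - 21.
For λ^2 - 21 the discriminant is 84. It is nonnegative but not a perfect square, so the roots are real and irrational: λ = ± sqrt(84)/2 ≈ 4.5826, -4.5826.
Thus the eigenvalues (to 4 decimals) are 4.5826 (modulus 4.5826); -4.5826 (modulus 4.5826). The spectral radius is the largest modulus: r(A) = sqrt(84)/2 ≈ 4.5826. (Cross-check: r(A) ≤ ||A||_2 ≈ 7; equality holds whenever A is normal, though it can also hold for some non-normal A.)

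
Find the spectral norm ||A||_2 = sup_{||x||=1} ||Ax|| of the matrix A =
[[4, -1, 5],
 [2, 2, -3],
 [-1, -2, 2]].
||A||_2 ≈ 6.9536 (= sqrt(largest eigenvalue of A^T A))

||A||_2 = sigma_max(A) = sqrt(lambda_max(A^T A)). Form the symmetric matrix M = A^T A =
[[21, 2, 12],
 [2, 9, -15],
 [12, -15, 38]].
Its characteristic polynomial (trace, sum of principal 2x2 minors, determinant of M give the coefficients) is
  p(λ) = det(λ I - M) = λ^3 - 68λ^2 + 956λ - 289.
No integer candidate from the rational root theorem (±divisors of 289) is a root, so the roots are irrational. The cubic discriminant is Δ = 703581957 > 0, so there are three distinct real roots. p(0) = -289 and p(1) = 600 have opposite signs, so a root lies in (0, 1); Newton's method refines it to λ ≈ 0.3091. p(19) = 186 and p(20) = -369 have opposite signs, so a root lies in (19, 20); Newton's method refines it to λ ≈ 19.339. p(48) = -481 and p(49) = 936 have opposite signs, so a root lies in (48, 49); Newton's method refines it to λ ≈ 48.3519. Check (Vieta): the three roots sum to 68, matching tr M = 68.
So the eigenvalues of A^T A are ≈ 0.3091, 19.339, 48.3519 (all ≥ 0, as they must be for A^T A). The largest is λ_max ≈ 48.3519, hence ||A||_2 = sqrt(λ_max) ≈ 6.9536.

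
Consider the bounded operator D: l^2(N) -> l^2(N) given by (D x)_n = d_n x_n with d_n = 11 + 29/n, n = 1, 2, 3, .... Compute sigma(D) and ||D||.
sigma(D) = {11 + 29/n : n ≥ 1} ∪ {11}; ||D|| = 40

A bounded diagonal operator on l^2 with diagonal entries d_n has spectrum equal to the closure of {d_n : n ≥ 1}: every d_n is an eigenvalue (with eigenvector e_n), so {d_n} ⊂ sigma(D); the spectrum is closed, so its closure is too; and for lambda not in the closure, (D - lambda I) has bounded inverse (the diagonal entries 1/(d_n - lambda) are bounded). For our sequence d_n = 11 + 29/n, n = 1, 2, 3, ...:
  - {d_n} = {11 + 29/n : n ≥ 1}; the only limit point is 11
  - closure = {11 + 29/n : n ≥ 1} ∪ {11}
For the norm: a diagonal operator has ||D|| = sup_n |d_n|. Here d_n = 11 + 29/n is positive and decreasing, so sup_n |d_n| = d_1 = 11 + 29 = 40. So ||D|| = 40.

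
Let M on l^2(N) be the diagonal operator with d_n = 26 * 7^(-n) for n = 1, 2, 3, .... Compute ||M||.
||M|| = 26/7 (attained at n = 1)

For M diagonal, ||M|| = sup_n |d_n|. The sequence d_n = 26 * 7^(-n) is positive and strictly decreasing (ratio 7^(-1) < 1), so the supremum is d_1 = 26/7. Hence ||M|| = 26/7.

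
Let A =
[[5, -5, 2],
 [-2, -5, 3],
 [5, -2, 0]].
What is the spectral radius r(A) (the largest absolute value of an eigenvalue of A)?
r(A) ≈ 6.4054

The eigenvalues of A are the roots of its characteristic polynomial. With M = A (coefficients from the trace, the sum of principal 2x2 minors, and det A):
  p(λ) = det(λ I - M) = λ^3 - 39λ - 13.
No integer candidate from the rational root theorem (±divisors of 13) is a root, so the roots are irrational. The cubic discriminant is Δ = 232713 > 0, so there are three distinct real roots. p(-7) = -83 and p(-6) = 5 have opposite signs, so a root lies in (-7, -6); Newton's method refines it to λ ≈ -6.0711. p(-1) = 25 and p(0) = -13 have opposite signs, so a root lies in (-1, 0); Newton's method refines it to λ ≈ -0.3343. p(6) = -31 and p(7) = 57 have opposite signs, so a root lies in (6, 7); Newton's method refines it to λ ≈ 6.4054. Check (Vieta): the three roots sum to 0, matching tr M = 0.
Thus the eigenvalues (to 4 decimals) are -6.0711 (modulus 6.0711); -0.3343 (modulus 0.3343); 6.4054 (modulus 6.4054). The spectral radius is the largest modulus: r(A) ≈ 6.4054. (Cross-check: r(A) ≤ ||A||_2 ≈ 9.2283; equality holds whenever A is normal, though it can also hold for some non-normal A.)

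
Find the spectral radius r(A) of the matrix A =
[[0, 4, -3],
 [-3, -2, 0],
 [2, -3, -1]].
r(A) ≈ 4.372

The eigenvalues of A are the roots of its characteristic polynomial. With M = A (coefficients from the trace, the sum of principal 2x2 minors, and det A):
  p(λ) = det(λ I - M) = λ^3 + 3λ^2 + 20λ + 51.
No integer candidate from the rational root theorem (±divisors of 51) is a root, so the roots are irrational. The cubic discriminant is Δ = -49055 < 0, so there is one real root and a complex-conjugate pair. p(-3) = -9 and p(-2) = 15 have opposite signs, so a root lies in (-3, -2); Newton's method refines it to λ ≈ -2.6681. Dividing out (λ - (-2.6681)) leaves approximately λ^2 + 0.3319λ + 19.1145. For λ^2 + 0.3319λ + 19.1145 the discriminant is -76.348. It is negative, so the remaining roots are the complex-conjugate pair λ ≈ -0.1659 ± 4.3689i. Their product equals the constant term, so |λ|^2 ≈ 19.1145 and |λ| ≈ 4.372.
Thus the eigenvalues (to 4 decimals) are -2.6681 (modulus 2.6681); -0.1659 ± 4.3689i (modulus 4.372). The spectral radius is the largest modulus: r(A) ≈ 4.372. (Cross-check: r(A) ≤ ||A||_2 ≈ 5.7109; equality holds whenever A is normal, though it can also hold for some non-normal A.)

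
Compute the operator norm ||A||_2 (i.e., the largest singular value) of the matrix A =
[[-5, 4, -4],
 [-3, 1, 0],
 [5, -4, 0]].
||A||_2 ≈ 9.9414 (= sqrt(largest eigenvalue of A^T A))

||A||_2 = sigma_max(A) = sqrt(lambda_max(A^T A)). Form the symmetric matrix M = A^T A =
[[59, -43, 20],
 [-43, 33, -16],
 [20, -16, 16]].
Its characteristic polynomial (trace, sum of principal 2x2 minors, determinant of M give the coefficients) is
  p(λ) = det(λ I - M) = λ^3 - 108λ^2 + 914λ - 784.
No integer candidate from the rational root theorem (±divisors of 784) is a root, so the roots are irrational. The cubic discriminant is Δ = 4115822368 > 0, so there are three distinct real roots. p(0) = -784 and p(1) = 23 have opposite signs, so a root lies in (0, 1); Newton's method refines it to λ ≈ 0.9673. p(8) = 128 and p(9) = -577 have opposite signs, so a root lies in (8, 9); Newton's method refines it to λ ≈ 8.2004. p(98) = -7252 and p(99) = 1493 have opposite signs, so a root lies in (98, 99); Newton's method refines it to λ ≈ 98.8323. Check (Vieta): the three roots sum to 108, matching tr M = 108.
So the eigenvalues of A^T A are ≈ 0.9673, 8.2004, 98.8323 (all ≥ 0, as they must be for A^T A). The largest is λ_max ≈ 98.8323, hence ||A||_2 = sqrt(λ_max) ≈ 9.9414.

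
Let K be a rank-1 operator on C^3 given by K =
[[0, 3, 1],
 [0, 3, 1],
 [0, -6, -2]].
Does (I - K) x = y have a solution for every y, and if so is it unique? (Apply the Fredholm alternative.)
(I - K) is singular (det(I - K) = 0, i.e. 1 ∈ sigma(K)). (I - K) x = y is solvable iff y ⊥ ker((I - K)^*) = span{(0, 3, 1)}, i.e. iff 3y_2 + y_3 = 0. When solvable, the solutions are x = y + c·(1, 1, -2), c arbitrary (ker(I - K) = span{(1, 1, -2)}, dimension 1).

K has rank 1, so it is an outer product K = u v^T: every row of K is a multiple of one row vector. Reading off the entries, u = (1, 1, -2) and v = (0, 3, 1) (row i of K equals u_i·v^T). A rank-one matrix u v^T satisfies K u = u (v·u) and kills the (2)-dimensional subspace v^⊥, so its characteristic polynomial is lambda^2 (lambda - v·u) with v·u = tr K = 1. Hence the eigenvalues of I - K are 1 (multiplicity 2) and 1 - (1) = 0, so det(I - K) = 0. (Direct check: I - K =
[[1, -3, -1],
 [0, -2, -1],
 [0, 6, 3]]
has determinant 0.) So 1 is an eigenvalue of K and (I - K) is not invertible. The finite-dimensional Fredholm alternative says: either (I - K) is invertible, or ker(I - K) ≠ {0} and then range(I - K) = ker((I - K)^*)^⊥, with dim ker(I - K) = dim ker((I - K)^*). We are in the second case, so we need both kernels. Kernel of I - K: (I - K) u = u - u (v·u) = u - u = 0, so ker(I - K) = span{u} = span{(1, 1, -2)} (it is exactly 1-dimensional because rank(I - K) = 2). Kernel of the adjoint: K is real, so (I - K)^* = I - K^T = I - v u^T, and (I - v u^T) v = v - v (u·v) = 0; hence ker((I - K)^*) = span{v} = span{(0, 3, 1)}. Therefore (I - K) x = y is solvable iff <y, v> = 0, i.e. iff 3y_2 + y_3 = 0. When this holds, K y = u (v·y) = 0, so (I - K) y = y and x = y is a particular solution; the full solution set is the line x = y + c·u = y + c·(1, 1, -2), c ∈ C.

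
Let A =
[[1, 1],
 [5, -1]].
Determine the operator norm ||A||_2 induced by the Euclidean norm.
||A||_2 = sqrt((28 + sqrt(640))/2) ≈ 5.1623 (= sqrt(largest eigenvalue of A^T A))

||A||_2 = sigma_max(A) = sqrt(lambda_max(A^T A)). Form the symmetric matrix M = A^T A =
[[26, -4],
 [-4, 2]].
Its characteristic polynomial (trace, determinant of M give the coefficients) is
  p(λ) = det(λ I - M) = λ^2 - 28λ + 36.
For λ^2 - 28λ + 36 the discriminant is 640. It is nonnegative but not a perfect square, so the roots are real and irrational: λ = (28 ± sqrt(640))/2 ≈ 26.6491, 1.3509.
So the eigenvalues of A^T A are ≈ 1.3509, 26.6491 (all ≥ 0, as they must be for A^T A). The largest is λ_max = (28 + sqrt(640))/2 ≈ 26.6491, hence ||A||_2 = sqrt(λ_max) = sqrt((28 + sqrt(640))/2) ≈ 5.1623.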